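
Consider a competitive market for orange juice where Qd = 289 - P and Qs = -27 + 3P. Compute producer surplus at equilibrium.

Equilibrium: 289 - P = -27 + 3P gives P* = 79, Q* = 210.
Supply starts at P = 9 (where Qs = 0).
PS = ½(79 − 9)(210) = 7350.

Producer surplus = 7350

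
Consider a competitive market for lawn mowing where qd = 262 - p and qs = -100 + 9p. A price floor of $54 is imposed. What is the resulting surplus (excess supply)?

Equilibrium price would be p* = 36.2, so the floor at 54 binds.
At p = 54: qd = 208, qs = 386.
Surplus = 386 − 208 = 178.

Surplus = 178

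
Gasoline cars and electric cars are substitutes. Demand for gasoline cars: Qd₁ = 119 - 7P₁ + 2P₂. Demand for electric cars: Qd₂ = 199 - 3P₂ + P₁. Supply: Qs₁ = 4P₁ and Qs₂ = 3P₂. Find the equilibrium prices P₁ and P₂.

Market 1: 119 - 7P₁ + 2P₂ = 4P₁ → 11P₁ - 2P₂ = 119.
Market 2: 6P₂ - P₁ = 199.
Eliminating P₂: 6×(1) + 2×(2) gives 64P₁ = 1112, so P₁ = 17.375.
Back-substitute into (2): P₂ = (199 + 1×17.375) / 6 = 36.0625.

P₁ = 17.375, P₂ = 36.0625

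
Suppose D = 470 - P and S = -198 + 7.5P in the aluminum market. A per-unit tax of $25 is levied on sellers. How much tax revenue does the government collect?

Tax revenue = 156975/17

Pre-tax equilibrium: P* = 1336/17, Q* = 6654/17.
Tax on sellers shifts supply to S = -198 + 7.5(P − 25) = -385.5 + 7.5P.
470 - P = -385.5 + 7.5P gives buyer price Pb = 1711/17; sellers receive Ps = 1711/17 − 25 = 1286/17.
New quantity: Q = 470 − 1(1711/17) = 6279/17.
Revenue = 25 × 6279/17 = 156975/17.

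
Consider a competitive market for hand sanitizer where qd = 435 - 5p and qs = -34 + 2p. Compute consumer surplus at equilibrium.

Equilibrium: 435 - 5p = -34 + 2p gives p* = 67, q* = 100.
Demand choke price (qd = 0): p = 87.
CS = ½(87 − 67)(100) = 1000.

Consumer surplus = 1000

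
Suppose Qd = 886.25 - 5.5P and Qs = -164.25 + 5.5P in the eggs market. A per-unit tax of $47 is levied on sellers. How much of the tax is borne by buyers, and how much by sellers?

Pre-tax equilibrium: P* = 95.5, Q* = 361.
Tax on sellers shifts supply to Qs = -164.25 + 5.5(P − 47) = -422.75 + 5.5P.
886.25 - 5.5P = -422.75 + 5.5P gives buyer price Pb = 119; sellers receive Ps = 119 − 47 = 72.
New quantity: Q = 886.25 − 5.5(119) = 231.75.
Buyer burden = 119 − 95.5 = 23.5; seller burden = 95.5 − 72 = 23.5.

Buyers bear $23.5, sellers bear $23.5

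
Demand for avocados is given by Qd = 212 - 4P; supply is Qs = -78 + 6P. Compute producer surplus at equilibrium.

Equilibrium: 212 - 4P = -78 + 6P gives P* = 29, Q* = 96.
Supply starts at P = 13 (where Qs = 0).
PS = ½(29 − 13)(96) = 768.

Producer surplus = 768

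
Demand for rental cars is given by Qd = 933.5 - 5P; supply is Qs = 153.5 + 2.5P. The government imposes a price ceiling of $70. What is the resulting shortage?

Shortage = 255

Equilibrium price would be P* = 104, so the ceiling at 70 binds.
At P = 70: Qd = 933.5 − 5(70) = 583.5, Qs = 153.5 + 2.5(70) = 328.5.
Shortage = 583.5 − 328.5 = 255.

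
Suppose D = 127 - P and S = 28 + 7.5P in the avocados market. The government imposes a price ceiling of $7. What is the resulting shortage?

Equilibrium price would be P* = 198/17, so the ceiling at 7 binds.
At P = 7: D = 127 − 1(7) = 120, S = 28 + 7.5(7) = 80.5.
Shortage = 120 − 80.5 = 39.5.

Shortage = 39.5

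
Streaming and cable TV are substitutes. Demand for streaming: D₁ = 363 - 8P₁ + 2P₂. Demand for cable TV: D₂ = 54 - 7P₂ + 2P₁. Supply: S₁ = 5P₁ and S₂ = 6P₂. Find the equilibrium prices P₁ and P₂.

Market 1: 363 - 8P₁ + 2P₂ = 5P₁ → 13P₁ - 2P₂ = 363.
Market 2: 13P₂ - 2P₁ = 54.
Eliminating P₂: 13×(1) + 2×(2) gives 165P₁ = 4827, so P₁ = 1609/55.
Back-substitute into (2): P₂ = (54 + 2×1609/55) / 13 = 476/55.

P₁ = 1609/55, P₂ = 476/55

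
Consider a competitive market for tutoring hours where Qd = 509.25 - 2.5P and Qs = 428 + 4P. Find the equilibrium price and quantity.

P* = 12.5, Q* = 478

Set Qd = Qs: 509.25 - 2.5P = 428 + 4P.
81.25 = 6.5P, so P* = 12.5.
Q* = 509.25 − 2.5(12.5) = 478.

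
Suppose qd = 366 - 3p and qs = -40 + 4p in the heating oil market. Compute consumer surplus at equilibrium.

Equilibrium: 366 - 3p = -40 + 4p gives p* = 58, q* = 192.
Demand choke price (qd = 0): p = 122.
CS = ½(122 − 58)(192) = 6144.

Consumer surplus = 6144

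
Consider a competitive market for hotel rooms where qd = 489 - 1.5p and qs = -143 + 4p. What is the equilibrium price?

p* = 1264/11

Set qd = qs: 489 - 1.5p = -143 + 4p.
632 = 5.5p, so p* = 1264/11.
q* = 489 − 1.5(1264/11) = 3483/11.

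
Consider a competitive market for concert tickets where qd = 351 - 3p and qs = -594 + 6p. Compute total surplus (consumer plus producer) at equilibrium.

Total surplus = 324

Equilibrium: 351 - 3p = -594 + 6p gives p* = 105, q* = 36.
Demand choke price: p = 117; supply starts at p = 99.
CS = ½(117 − 105)(36) = 216; PS = ½(105 − 99)(36) = 108.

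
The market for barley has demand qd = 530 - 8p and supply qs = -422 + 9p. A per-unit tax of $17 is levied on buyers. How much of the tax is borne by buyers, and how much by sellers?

Pre-tax equilibrium: p* = 56, q* = 82.
Tax on buyers shifts demand to qd = 530 − 8(p + 17) = 394 - 8p.
394 - 8p = -422 + 9p gives seller price ps = 48; buyers pay pb = 48 + 17 = 65.
New quantity: q = 530 − 8(65) = 10.
Buyer burden = 65 − 56 = 9; seller burden = 56 − 48 = 8.

Buyers bear $9, sellers bear $8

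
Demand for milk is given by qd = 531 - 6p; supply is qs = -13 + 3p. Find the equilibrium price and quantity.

p* = 544/9, q* = 505/3

Set qd = qs: 531 - 6p = -13 + 3p.
544 = 9p, so p* = 544/9.
q* = 531 − 6(544/9) = 505/3.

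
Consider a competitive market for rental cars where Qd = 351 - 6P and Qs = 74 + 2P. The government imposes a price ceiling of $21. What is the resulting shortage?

Shortage = 109

Equilibrium price would be P* = 34.625, so the ceiling at 21 binds.
At P = 21: Qd = 351 − 6(21) = 225, Qs = 74 + 2(21) = 116.
Shortage = 225 − 116 = 109.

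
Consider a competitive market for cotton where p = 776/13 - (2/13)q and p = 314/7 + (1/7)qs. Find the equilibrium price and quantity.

Set the two price expressions equal: 776/13 - (2/13)q = 314/7 + (1/7)q.
1350/91 = (27/91)q, so q* = 50.
p* = 776/13 − (2/13)(50) = 52.

p* = 52, q* = 50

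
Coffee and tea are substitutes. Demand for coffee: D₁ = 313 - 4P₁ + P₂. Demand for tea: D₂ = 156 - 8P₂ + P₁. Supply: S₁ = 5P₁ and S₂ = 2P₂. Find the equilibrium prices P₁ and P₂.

Market 1: 313 - 4P₁ + P₂ = 5P₁ → 9P₁ - P₂ = 313.
Market 2: 10P₂ - P₁ = 156.
Eliminating P₂: 10×(1) + 1×(2) gives 89P₁ = 3286, so P₁ = 3286/89.
Back-substitute into (2): P₂ = (156 + 1×3286/89) / 10 = 1717/89.

P₁ = 3286/89, P₂ = 1717/89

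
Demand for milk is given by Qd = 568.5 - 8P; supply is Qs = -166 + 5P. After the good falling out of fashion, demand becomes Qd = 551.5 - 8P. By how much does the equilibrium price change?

Original equilibrium: P* = 56.5, Q* = 116.5.
New equilibrium: 551.5 - 8P = -166 + 5P, so 717.5 = 13P and P' = 1435/26; Q' = 551.5 − 8(1435/26) = 2859/26.
Change in price: 1435/26 − 56.5 = -17/13.

ΔP = -17/13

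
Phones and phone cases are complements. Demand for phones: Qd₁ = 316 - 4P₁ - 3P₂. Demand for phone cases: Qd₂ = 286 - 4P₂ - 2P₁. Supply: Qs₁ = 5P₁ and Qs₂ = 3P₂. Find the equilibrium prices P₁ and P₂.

Market 1: 316 - 4P₁ - 3P₂ = 5P₁ → 9P₁ + 3P₂ = 316.
Market 2: 7P₂ + 2P₁ = 286.
Eliminating P₂: 7×(1) − 3×(2) gives 57P₁ = 1354, so P₁ = 1354/57.
Back-substitute into (2): P₂ = (286 − 2×1354/57) / 7 = 1942/57.

P₁ = 1354/57, P₂ = 1942/57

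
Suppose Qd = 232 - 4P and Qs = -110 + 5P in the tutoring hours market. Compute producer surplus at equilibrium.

Producer surplus = 640

Equilibrium: 232 - 4P = -110 + 5P gives P* = 38, Q* = 80.
Supply starts at P = 22 (where Qs = 0).
PS = ½(38 − 22)(80) = 640.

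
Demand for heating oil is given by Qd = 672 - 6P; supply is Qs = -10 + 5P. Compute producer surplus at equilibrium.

Producer surplus = 9000

Equilibrium: 672 - 6P = -10 + 5P gives P* = 62, Q* = 300.
Supply starts at P = 2 (where Qs = 0).
PS = ½(62 − 2)(300) = 9000.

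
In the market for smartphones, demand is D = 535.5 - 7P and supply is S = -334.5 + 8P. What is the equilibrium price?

Set D = S: 535.5 - 7P = -334.5 + 8P.
870 = 15P, so P* = 58.
Q* = 535.5 − 7(58) = 129.5.

P* = 58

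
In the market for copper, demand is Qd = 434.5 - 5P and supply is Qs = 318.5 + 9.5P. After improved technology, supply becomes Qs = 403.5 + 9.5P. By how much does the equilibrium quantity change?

Original equilibrium: P* = 8, Q* = 394.5.
New equilibrium: 434.5 - 5P = 403.5 + 9.5P, so 31 = 14.5P and P' = 62/29; Q' = 434.5 − 5(62/29) = 24581/58.
Change in quantity: 24581/58 − 394.5 = 850/29.

ΔQ = 850/29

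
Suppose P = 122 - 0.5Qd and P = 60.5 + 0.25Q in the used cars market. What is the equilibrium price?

P* = 81

Set the two price expressions equal: 122 - 0.5Q = 60.5 + 0.25Q.
61.5 = 0.75Q, so Q* = 82.
P* = 122 − (0.5)(82) = 81.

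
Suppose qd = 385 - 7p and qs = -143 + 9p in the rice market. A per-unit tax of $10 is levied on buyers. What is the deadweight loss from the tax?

Deadweight loss = 196.875

Pre-tax equilibrium: p* = 33, q* = 154.
Tax on buyers shifts demand to qd = 385 − 7(p + 10) = 315 - 7p.
315 - 7p = -143 + 9p gives seller price ps = 28.625; buyers pay pb = 28.625 + 10 = 38.625.
New quantity: q = 385 − 7(38.625) = 114.625.
DWL = ½ × 10 × (154 − 114.625) = 196.875.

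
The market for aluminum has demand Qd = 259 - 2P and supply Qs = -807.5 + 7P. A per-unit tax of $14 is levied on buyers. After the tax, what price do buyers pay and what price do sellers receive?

Buyers pay 2329/18, sellers receive 2077/18

Pre-tax equilibrium: P* = 118.5, Q* = 22.
Tax on buyers shifts demand to Qd = 259 − 2(P + 14) = 231 - 2P.
231 - 2P = -807.5 + 7P gives seller price Ps = 2077/18; buyers pay Pb = 2077/18 + 14 = 2329/18.
New quantity: Q = 259 − 2(2329/18) = 2/9.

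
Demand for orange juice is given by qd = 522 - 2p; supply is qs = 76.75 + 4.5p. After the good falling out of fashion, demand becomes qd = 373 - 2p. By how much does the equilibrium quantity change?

Δq = -1341/13

Original equilibrium: p* = 68.5, q* = 385.
New equilibrium: 373 - 2p = 76.75 + 4.5p, so 296.25 = 6.5p and p' = 1185/26; q' = 373 − 2(1185/26) = 3664/13.
Change in quantity: 3664/13 − 385 = -1341/13.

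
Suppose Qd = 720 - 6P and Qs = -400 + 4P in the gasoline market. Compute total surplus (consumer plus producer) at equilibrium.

Equilibrium: 720 - 6P = -400 + 4P gives P* = 112, Q* = 48.
Demand choke price: P = 120; supply starts at P = 100.
CS = ½(120 − 112)(48) = 192; PS = ½(112 − 100)(48) = 288.

Total surplus = 480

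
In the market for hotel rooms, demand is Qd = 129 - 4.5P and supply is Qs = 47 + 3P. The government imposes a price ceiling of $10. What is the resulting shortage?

Equilibrium price would be P* = 164/15, so the ceiling at 10 binds.
At P = 10: Qd = 129 − 4.5(10) = 84, Qs = 47 + 3(10) = 77.
Shortage = 84 − 77 = 7.

Shortage = 7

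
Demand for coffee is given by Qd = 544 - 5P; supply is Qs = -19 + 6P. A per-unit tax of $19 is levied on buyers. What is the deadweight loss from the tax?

Pre-tax equilibrium: P* = 563/11, Q* = 3169/11.
Tax on buyers shifts demand to Qd = 544 − 5(P + 19) = 449 - 5P.
449 - 5P = -19 + 6P gives seller price Ps = 468/11; buyers pay Pb = 468/11 + 19 = 677/11.
New quantity: Q = 544 − 5(677/11) = 2599/11.
DWL = ½ × 19 × (3169/11 − 2599/11) = 5415/11.

Deadweight loss = 5415/11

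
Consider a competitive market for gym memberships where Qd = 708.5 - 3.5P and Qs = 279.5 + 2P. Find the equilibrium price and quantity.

P* = 78, Q* = 435.5

Set Qd = Qs: 708.5 - 3.5P = 279.5 + 2P.
429 = 5.5P, so P* = 78.
Q* = 708.5 − 3.5(78) = 435.5.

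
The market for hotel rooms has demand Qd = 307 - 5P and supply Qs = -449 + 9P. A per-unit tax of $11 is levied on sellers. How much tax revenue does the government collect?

Tax revenue = 253/14

Pre-tax equilibrium: P* = 54, Q* = 37.
Tax on sellers shifts supply to Qs = -449 + 9(P − 11) = -548 + 9P.
307 - 5P = -548 + 9P gives buyer price Pb = 855/14; sellers receive Ps = 855/14 − 11 = 701/14.
New quantity: Q = 307 − 5(855/14) = 23/14.
Revenue = 11 × 23/14 = 253/14.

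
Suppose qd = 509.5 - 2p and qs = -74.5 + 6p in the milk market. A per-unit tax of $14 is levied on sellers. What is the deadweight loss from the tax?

Pre-tax equilibrium: p* = 73, q* = 363.5.
Tax on sellers shifts supply to qs = -74.5 + 6(p − 14) = -158.5 + 6p.
509.5 - 2p = -158.5 + 6p gives buyer price pb = 83.5; sellers receive ps = 83.5 − 14 = 69.5.
New quantity: q = 509.5 − 2(83.5) = 342.5.
DWL = ½ × 14 × (363.5 − 342.5) = 147.

Deadweight loss = 147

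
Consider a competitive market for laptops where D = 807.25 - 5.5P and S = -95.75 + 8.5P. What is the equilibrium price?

Set D = S: 807.25 - 5.5P = -95.75 + 8.5P.
903 = 14P, so P* = 64.5.
Q* = 807.25 − 5.5(64.5) = 452.5.

P* = 64.5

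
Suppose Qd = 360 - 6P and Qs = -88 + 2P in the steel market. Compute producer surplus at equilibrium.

Producer surplus = 144

Equilibrium: 360 - 6P = -88 + 2P gives P* = 56, Q* = 24.
Supply starts at P = 44 (where Qs = 0).
PS = ½(56 − 44)(24) = 144.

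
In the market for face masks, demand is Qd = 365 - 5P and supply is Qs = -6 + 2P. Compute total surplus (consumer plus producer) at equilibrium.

Total surplus = 3500

Equilibrium: 365 - 5P = -6 + 2P gives P* = 53, Q* = 100.
Demand choke price: P = 73; supply starts at P = 3.
CS = ½(73 − 53)(100) = 1000; PS = ½(53 − 3)(100) = 2500.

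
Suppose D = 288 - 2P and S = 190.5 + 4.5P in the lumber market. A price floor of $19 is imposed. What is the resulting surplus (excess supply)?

Equilibrium price would be P* = 15, so the floor at 19 binds.
At P = 19: D = 250, S = 276.
Surplus = 276 − 250 = 26.

Surplus = 26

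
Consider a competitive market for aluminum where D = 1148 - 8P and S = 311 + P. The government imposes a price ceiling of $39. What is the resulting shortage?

Equilibrium price would be P* = 93, so the ceiling at 39 binds.
At P = 39: D = 1148 − 8(39) = 836, S = 311 + 1(39) = 350.
Shortage = 836 − 350 = 486.

Shortage = 486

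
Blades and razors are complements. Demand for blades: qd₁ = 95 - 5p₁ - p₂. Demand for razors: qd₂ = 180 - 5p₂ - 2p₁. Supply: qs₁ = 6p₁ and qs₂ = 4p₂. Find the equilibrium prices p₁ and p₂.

p₁ = 675/97, p₂ = 1790/97

Market 1: 95 - 5p₁ - p₂ = 6p₁ → 11p₁ + p₂ = 95.
Market 2: 9p₂ + 2p₁ = 180.
Eliminating p₂: 9×(1) − 1×(2) gives 97p₁ = 675, so p₁ = 675/97.
Back-substitute into (2): p₂ = (180 − 2×675/97) / 9 = 1790/97.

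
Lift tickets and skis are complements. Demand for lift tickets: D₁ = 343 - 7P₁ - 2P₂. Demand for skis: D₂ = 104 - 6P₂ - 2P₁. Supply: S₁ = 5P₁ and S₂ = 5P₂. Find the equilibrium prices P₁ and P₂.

P₁ = 27.8515625, P₂ = 4.390625

Market 1: 343 - 7P₁ - 2P₂ = 5P₁ → 12P₁ + 2P₂ = 343.
Market 2: 11P₂ + 2P₁ = 104.
Eliminating P₂: 11×(1) − 2×(2) gives 128P₁ = 3565, so P₁ = 27.8515625.
Back-substitute into (2): P₂ = (104 − 2×27.8515625) / 11 = 4.390625.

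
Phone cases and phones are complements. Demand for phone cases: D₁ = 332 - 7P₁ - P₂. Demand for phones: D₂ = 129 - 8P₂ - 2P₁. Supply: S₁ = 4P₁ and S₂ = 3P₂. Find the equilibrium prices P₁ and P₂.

P₁ = 3523/119, P₂ = 755/119

Market 1: 332 - 7P₁ - P₂ = 4P₁ → 11P₁ + P₂ = 332.
Market 2: 11P₂ + 2P₁ = 129.
Eliminating P₂: 11×(1) − 1×(2) gives 119P₁ = 3523, so P₁ = 3523/119.
Back-substitute into (2): P₂ = (129 − 2×3523/119) / 11 = 755/119.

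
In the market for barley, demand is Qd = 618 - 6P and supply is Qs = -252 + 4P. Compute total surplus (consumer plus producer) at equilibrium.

Total surplus = 1920

Equilibrium: 618 - 6P = -252 + 4P gives P* = 87, Q* = 96.
Demand choke price: P = 103; supply starts at P = 63.
CS = ½(103 − 87)(96) = 768; PS = ½(87 − 63)(96) = 1152.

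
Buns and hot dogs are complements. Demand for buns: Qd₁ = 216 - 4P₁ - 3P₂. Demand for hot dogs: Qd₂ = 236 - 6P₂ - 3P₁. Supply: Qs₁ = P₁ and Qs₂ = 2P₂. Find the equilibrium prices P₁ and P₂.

Market 1: 216 - 4P₁ - 3P₂ = P₁ → 5P₁ + 3P₂ = 216.
Market 2: 8P₂ + 3P₁ = 236.
Eliminating P₂: 8×(1) − 3×(2) gives 31P₁ = 1020, so P₁ = 1020/31.
Back-substitute into (2): P₂ = (236 − 3×1020/31) / 8 = 532/31.

P₁ = 1020/31, P₂ = 532/31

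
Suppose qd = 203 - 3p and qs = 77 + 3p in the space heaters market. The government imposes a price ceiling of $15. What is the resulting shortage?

Shortage = 36

Equilibrium price would be p* = 21, so the ceiling at 15 binds.
At p = 15: qd = 203 − 3(15) = 158, qs = 77 + 3(15) = 122.
Shortage = 158 − 122 = 36.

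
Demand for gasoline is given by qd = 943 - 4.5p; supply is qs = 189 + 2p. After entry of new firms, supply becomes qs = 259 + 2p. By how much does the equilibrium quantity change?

Original equilibrium: p* = 116, q* = 421.
New equilibrium: 943 - 4.5p = 259 + 2p, so 684 = 6.5p and p' = 1368/13; q' = 943 − 4.5(1368/13) = 6103/13.
Change in quantity: 6103/13 − 421 = 630/13.

Δq = 630/13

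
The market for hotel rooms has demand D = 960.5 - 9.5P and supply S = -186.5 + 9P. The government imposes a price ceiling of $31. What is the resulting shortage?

Shortage = 573.5

Equilibrium price would be P* = 62, so the ceiling at 31 binds.
At P = 31: D = 960.5 − 9.5(31) = 666, S = -186.5 + 9(31) = 92.5.
Shortage = 666 − 92.5 = 573.5.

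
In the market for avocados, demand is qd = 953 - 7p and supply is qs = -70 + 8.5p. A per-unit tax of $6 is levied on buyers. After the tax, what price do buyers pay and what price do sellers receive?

Pre-tax equilibrium: p* = 66, q* = 491.
Tax on buyers shifts demand to qd = 953 − 7(p + 6) = 911 - 7p.
911 - 7p = -70 + 8.5p gives seller price ps = 1962/31; buyers pay pb = 1962/31 + 6 = 2148/31.
New quantity: q = 953 − 7(2148/31) = 14507/31.

Buyers pay 2148/31, sellers receive 1962/31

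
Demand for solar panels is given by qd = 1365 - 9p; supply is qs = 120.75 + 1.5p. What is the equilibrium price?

Set qd = qs: 1365 - 9p = 120.75 + 1.5p.
1244.25 = 10.5p, so p* = 118.5.
q* = 1365 − 9(118.5) = 298.5.

p* = 118.5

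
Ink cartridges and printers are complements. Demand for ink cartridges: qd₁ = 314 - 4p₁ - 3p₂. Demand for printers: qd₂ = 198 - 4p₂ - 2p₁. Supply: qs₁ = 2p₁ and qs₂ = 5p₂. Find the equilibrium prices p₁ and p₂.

p₁ = 46.5, p₂ = 35/3

Market 1: 314 - 4p₁ - 3p₂ = 2p₁ → 6p₁ + 3p₂ = 314.
Market 2: 9p₂ + 2p₁ = 198.
Eliminating p₂: 9×(1) − 3×(2) gives 48p₁ = 2232, so p₁ = 46.5.
Back-substitute into (2): p₂ = (198 − 2×46.5) / 9 = 35/3.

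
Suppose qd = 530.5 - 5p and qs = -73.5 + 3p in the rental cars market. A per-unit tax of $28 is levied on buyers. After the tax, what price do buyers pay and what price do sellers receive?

Buyers pay $86, sellers receive $58

Pre-tax equilibrium: p* = 75.5, q* = 153.
Tax on buyers shifts demand to qd = 530.5 − 5(p + 28) = 390.5 - 5p.
390.5 - 5p = -73.5 + 3p gives seller price ps = 58; buyers pay pb = 58 + 28 = 86.
New quantity: q = 530.5 − 5(86) = 100.5.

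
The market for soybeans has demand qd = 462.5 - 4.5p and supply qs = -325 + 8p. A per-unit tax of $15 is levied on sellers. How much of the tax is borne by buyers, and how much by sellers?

Buyers bear $9.6, sellers bear $5.4

Pre-tax equilibrium: p* = 63, q* = 179.
Tax on sellers shifts supply to qs = -325 + 8(p − 15) = -445 + 8p.
462.5 - 4.5p = -445 + 8p gives buyer price pb = 72.6; sellers receive ps = 72.6 − 15 = 57.6.
New quantity: q = 462.5 − 4.5(72.6) = 135.8.
Buyer burden = 72.6 − 63 = 9.6; seller burden = 63 − 57.6 = 5.4.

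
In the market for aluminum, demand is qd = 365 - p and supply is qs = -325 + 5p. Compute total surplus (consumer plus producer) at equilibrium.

Equilibrium: 365 - p = -325 + 5p gives p* = 115, q* = 250.
Demand choke price: p = 365; supply starts at p = 65.
CS = ½(365 − 115)(250) = 31250; PS = ½(115 − 65)(250) = 6250.

Total surplus = 37500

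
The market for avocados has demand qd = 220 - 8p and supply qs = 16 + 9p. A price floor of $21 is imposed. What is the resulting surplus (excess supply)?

Surplus = 153

Equilibrium price would be p* = 12, so the floor at 21 binds.
At p = 21: qd = 52, qs = 205.
Surplus = 205 − 52 = 153.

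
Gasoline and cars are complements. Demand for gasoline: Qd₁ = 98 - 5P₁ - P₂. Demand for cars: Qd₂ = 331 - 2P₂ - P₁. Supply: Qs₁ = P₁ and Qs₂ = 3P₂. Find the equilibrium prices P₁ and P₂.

P₁ = 159/29, P₂ = 1888/29

Market 1: 98 - 5P₁ - P₂ = P₁ → 6P₁ + P₂ = 98.
Market 2: 5P₂ + P₁ = 331.
Eliminating P₂: 5×(1) − 1×(2) gives 29P₁ = 159, so P₁ = 159/29.
Back-substitute into (2): P₂ = (331 − 1×159/29) / 5 = 1888/29.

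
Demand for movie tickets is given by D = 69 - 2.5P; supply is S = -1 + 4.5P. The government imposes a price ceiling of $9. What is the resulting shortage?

Equilibrium price would be P* = 10, so the ceiling at 9 binds.
At P = 9: D = 69 − 2.5(9) = 46.5, S = -1 + 4.5(9) = 39.5.
Shortage = 46.5 − 39.5 = 7.

Shortage = 7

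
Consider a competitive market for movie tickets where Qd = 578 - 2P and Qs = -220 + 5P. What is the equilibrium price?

P* = 114

Set Qd = Qs: 578 - 2P = -220 + 5P.
798 = 7P, so P* = 114.
Q* = 578 − 2(114) = 350.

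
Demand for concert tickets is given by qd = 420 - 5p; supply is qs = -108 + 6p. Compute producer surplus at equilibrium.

Producer surplus = 2700

Equilibrium: 420 - 5p = -108 + 6p gives p* = 48, q* = 180.
Supply starts at p = 18 (where qs = 0).
PS = ½(48 − 18)(180) = 2700.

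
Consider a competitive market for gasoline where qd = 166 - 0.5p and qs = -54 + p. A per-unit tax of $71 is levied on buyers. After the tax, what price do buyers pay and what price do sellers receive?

Pre-tax equilibrium: p* = 440/3, q* = 278/3.
Tax on buyers shifts demand to qd = 166 − 0.5(p + 71) = 130.5 - 0.5p.
130.5 - 0.5p = -54 + p gives seller price ps = 123; buyers pay pb = 123 + 71 = 194.
New quantity: q = 166 − 0.5(194) = 69.

Buyers pay $194, sellers receive $123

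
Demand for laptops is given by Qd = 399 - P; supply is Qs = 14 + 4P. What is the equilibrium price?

Set Qd = Qs: 399 - P = 14 + 4P.
385 = 5P, so P* = 77.
Q* = 399 − 1(77) = 322.

P* = 77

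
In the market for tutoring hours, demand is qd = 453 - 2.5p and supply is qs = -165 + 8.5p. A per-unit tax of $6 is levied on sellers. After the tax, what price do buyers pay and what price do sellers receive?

Pre-tax equilibrium: p* = 618/11, q* = 3438/11.
Tax on sellers shifts supply to qs = -165 + 8.5(p − 6) = -216 + 8.5p.
453 - 2.5p = -216 + 8.5p gives buyer price pb = 669/11; sellers receive ps = 669/11 − 6 = 603/11.
New quantity: q = 453 − 2.5(669/11) = 6621/22.

Buyers pay 669/11, sellers receive 603/11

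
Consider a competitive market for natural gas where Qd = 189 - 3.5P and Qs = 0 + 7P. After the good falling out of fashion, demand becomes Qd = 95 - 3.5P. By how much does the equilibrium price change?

Original equilibrium: P* = 18, Q* = 126.
New equilibrium: 95 - 3.5P = 0 + 7P, so 95 = 10.5P and P' = 190/21; Q' = 95 − 3.5(190/21) = 190/3.
Change in price: 190/21 − 18 = -188/21.

ΔP = -188/21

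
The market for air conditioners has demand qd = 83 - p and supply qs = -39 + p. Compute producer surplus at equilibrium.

Producer surplus = 242

Equilibrium: 83 - p = -39 + p gives p* = 61, q* = 22.
Supply starts at p = 39 (where qs = 0).
PS = ½(61 − 39)(22) = 242.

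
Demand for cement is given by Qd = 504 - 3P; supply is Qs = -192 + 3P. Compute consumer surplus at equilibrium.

Consumer surplus = 4056

Equilibrium: 504 - 3P = -192 + 3P gives P* = 116, Q* = 156.
Demand choke price (Qd = 0): P = 168.
CS = ½(168 − 116)(156) = 4056.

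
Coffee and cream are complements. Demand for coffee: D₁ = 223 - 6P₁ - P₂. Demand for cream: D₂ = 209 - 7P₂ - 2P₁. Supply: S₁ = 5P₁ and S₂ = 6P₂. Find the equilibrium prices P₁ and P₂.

P₁ = 2690/141, P₂ = 1853/141

Market 1: 223 - 6P₁ - P₂ = 5P₁ → 11P₁ + P₂ = 223.
Market 2: 13P₂ + 2P₁ = 209.
Eliminating P₂: 13×(1) − 1×(2) gives 141P₁ = 2690, so P₁ = 2690/141.
Back-substitute into (2): P₂ = (209 − 2×2690/141) / 13 = 1853/141.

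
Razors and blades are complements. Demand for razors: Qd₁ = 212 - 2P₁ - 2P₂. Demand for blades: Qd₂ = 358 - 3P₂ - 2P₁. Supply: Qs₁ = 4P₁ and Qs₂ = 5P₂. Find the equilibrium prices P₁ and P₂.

Market 1: 212 - 2P₁ - 2P₂ = 4P₁ → 6P₁ + 2P₂ = 212.
Market 2: 8P₂ + 2P₁ = 358.
Eliminating P₂: 8×(1) − 2×(2) gives 44P₁ = 980, so P₁ = 245/11.
Back-substitute into (2): P₂ = (358 − 2×245/11) / 8 = 431/11.

P₁ = 245/11, P₂ = 431/11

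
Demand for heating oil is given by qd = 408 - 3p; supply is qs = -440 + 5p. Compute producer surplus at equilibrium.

Producer surplus = 810

Equilibrium: 408 - 3p = -440 + 5p gives p* = 106, q* = 90.
Supply starts at p = 88 (where qs = 0).
PS = ½(106 − 88)(90) = 810.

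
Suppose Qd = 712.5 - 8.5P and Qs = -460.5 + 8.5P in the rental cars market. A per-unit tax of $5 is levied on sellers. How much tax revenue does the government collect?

Pre-tax equilibrium: P* = 69, Q* = 126.
Tax on sellers shifts supply to Qs = -460.5 + 8.5(P − 5) = -503 + 8.5P.
712.5 - 8.5P = -503 + 8.5P gives buyer price Pb = 71.5; sellers receive Ps = 71.5 − 5 = 66.5.
New quantity: Q = 712.5 − 8.5(71.5) = 104.75.
Revenue = 5 × 104.75 = 523.75.

Tax revenue = 523.75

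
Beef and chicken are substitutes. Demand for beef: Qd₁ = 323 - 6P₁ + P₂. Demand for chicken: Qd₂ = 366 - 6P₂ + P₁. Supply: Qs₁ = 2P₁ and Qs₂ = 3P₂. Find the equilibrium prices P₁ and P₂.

P₁ = 3273/71, P₂ = 3251/71

Market 1: 323 - 6P₁ + P₂ = 2P₁ → 8P₁ - P₂ = 323.
Market 2: 9P₂ - P₁ = 366.
Eliminating P₂: 9×(1) + 1×(2) gives 71P₁ = 3273, so P₁ = 3273/71.
Back-substitute into (2): P₂ = (366 + 1×3273/71) / 9 = 3251/71.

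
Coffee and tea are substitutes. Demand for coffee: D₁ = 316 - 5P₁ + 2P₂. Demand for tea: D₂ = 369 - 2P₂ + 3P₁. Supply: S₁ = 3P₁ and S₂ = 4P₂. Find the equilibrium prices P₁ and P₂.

P₁ = 439/7, P₂ = 650/7

Market 1: 316 - 5P₁ + 2P₂ = 3P₁ → 8P₁ - 2P₂ = 316.
Market 2: 6P₂ - 3P₁ = 369.
Eliminating P₂: 6×(1) + 2×(2) gives 42P₁ = 2634, so P₁ = 439/7.
Back-substitute into (2): P₂ = (369 + 3×439/7) / 6 = 650/7.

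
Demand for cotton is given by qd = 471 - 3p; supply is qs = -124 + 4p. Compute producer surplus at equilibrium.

Producer surplus = 5832

Equilibrium: 471 - 3p = -124 + 4p gives p* = 85, q* = 216.
Supply starts at p = 31 (where qs = 0).
PS = ½(85 − 31)(216) = 5832.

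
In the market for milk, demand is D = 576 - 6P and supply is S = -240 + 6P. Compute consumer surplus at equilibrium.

Consumer surplus = 2352

Equilibrium: 576 - 6P = -240 + 6P gives P* = 68, Q* = 168.
Demand choke price (D = 0): P = 96.
CS = ½(96 − 68)(168) = 2352.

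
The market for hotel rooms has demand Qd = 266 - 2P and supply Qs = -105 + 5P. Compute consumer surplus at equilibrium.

Consumer surplus = 6400

Equilibrium: 266 - 2P = -105 + 5P gives P* = 53, Q* = 160.
Demand choke price (Qd = 0): P = 133.
CS = ½(133 − 53)(160) = 6400.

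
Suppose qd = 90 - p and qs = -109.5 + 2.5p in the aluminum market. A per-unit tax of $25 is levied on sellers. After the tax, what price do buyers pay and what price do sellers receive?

Pre-tax equilibrium: p* = 57, q* = 33.
Tax on sellers shifts supply to qs = -109.5 + 2.5(p − 25) = -172 + 2.5p.
90 - p = -172 + 2.5p gives buyer price pb = 524/7; sellers receive ps = 524/7 − 25 = 349/7.
New quantity: q = 90 − 1(524/7) = 106/7.

Buyers pay 524/7, sellers receive 349/7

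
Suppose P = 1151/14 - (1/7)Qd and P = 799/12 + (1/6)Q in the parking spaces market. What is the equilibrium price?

P* = 75

Set the two price expressions equal: 1151/14 - (1/7)Q = 799/12 + (1/6)Q.
1313/84 = (13/42)Q, so Q* = 50.5.
P* = 1151/14 − (1/7)(50.5) = 75.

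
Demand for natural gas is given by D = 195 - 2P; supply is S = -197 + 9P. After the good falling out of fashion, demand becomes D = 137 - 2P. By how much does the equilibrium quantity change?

ΔQ = -522/11

Original equilibrium: P* = 392/11, Q* = 1361/11.
New equilibrium: 137 - 2P = -197 + 9P, so 334 = 11P and P' = 334/11; Q' = 137 − 2(334/11) = 839/11.
Change in quantity: 839/11 − 1361/11 = -522/11.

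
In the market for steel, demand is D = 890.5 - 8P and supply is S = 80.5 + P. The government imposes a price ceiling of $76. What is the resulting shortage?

Equilibrium price would be P* = 90, so the ceiling at 76 binds.
At P = 76: D = 890.5 − 8(76) = 282.5, S = 80.5 + 1(76) = 156.5.
Shortage = 282.5 − 156.5 = 126.

Shortage = 126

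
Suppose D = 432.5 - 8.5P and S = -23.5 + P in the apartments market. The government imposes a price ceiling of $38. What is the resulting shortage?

Equilibrium price would be P* = 48, so the ceiling at 38 binds.
At P = 38: D = 432.5 − 8.5(38) = 109.5, S = -23.5 + 1(38) = 14.5.
Shortage = 109.5 − 14.5 = 95.

Shortage = 95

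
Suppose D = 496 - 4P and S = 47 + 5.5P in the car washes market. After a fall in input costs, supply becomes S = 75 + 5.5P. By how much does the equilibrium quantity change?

ΔQ = 224/19

Original equilibrium: P* = 898/19, Q* = 5832/19.
New equilibrium: 496 - 4P = 75 + 5.5P, so 421 = 9.5P and P' = 842/19; Q' = 496 − 4(842/19) = 6056/19.
Change in quantity: 6056/19 − 5832/19 = 224/19.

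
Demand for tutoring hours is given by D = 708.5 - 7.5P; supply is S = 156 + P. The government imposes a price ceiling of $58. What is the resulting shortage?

Equilibrium price would be P* = 65, so the ceiling at 58 binds.
At P = 58: D = 708.5 − 7.5(58) = 273.5, S = 156 + 1(58) = 214.
Shortage = 273.5 − 214 = 59.5.

Shortage = 59.5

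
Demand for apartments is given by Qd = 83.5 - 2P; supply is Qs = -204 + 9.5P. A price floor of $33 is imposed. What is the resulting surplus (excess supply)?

Equilibrium price would be P* = 25, so the floor at 33 binds.
At P = 33: Qd = 17.5, Qs = 109.5.
Surplus = 109.5 − 17.5 = 92.

Surplus = 92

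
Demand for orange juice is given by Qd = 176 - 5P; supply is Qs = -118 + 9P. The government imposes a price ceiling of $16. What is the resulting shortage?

Shortage = 70

Equilibrium price would be P* = 21, so the ceiling at 16 binds.
At P = 16: Qd = 176 − 5(16) = 96, Qs = -118 + 9(16) = 26.
Shortage = 96 − 26 = 70.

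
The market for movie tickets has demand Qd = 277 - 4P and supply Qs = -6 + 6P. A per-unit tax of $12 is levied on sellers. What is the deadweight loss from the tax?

Deadweight loss = 172.8

Pre-tax equilibrium: P* = 28.3, Q* = 163.8.
Tax on sellers shifts supply to Qs = -6 + 6(P − 12) = -78 + 6P.
277 - 4P = -78 + 6P gives buyer price Pb = 35.5; sellers receive Ps = 35.5 − 12 = 23.5.
New quantity: Q = 277 − 4(35.5) = 135.
DWL = ½ × 12 × (163.8 − 135) = 172.8.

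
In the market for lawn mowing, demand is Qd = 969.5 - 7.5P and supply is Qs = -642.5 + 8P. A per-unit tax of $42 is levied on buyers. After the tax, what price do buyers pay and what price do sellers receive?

Pre-tax equilibrium: P* = 104, Q* = 189.5.
Tax on buyers shifts demand to Qd = 969.5 − 7.5(P + 42) = 654.5 - 7.5P.
654.5 - 7.5P = -642.5 + 8P gives seller price Ps = 2594/31; buyers pay Pb = 2594/31 + 42 = 3896/31.
New quantity: Q = 969.5 − 7.5(3896/31) = 1669/62.

Buyers pay 3896/31, sellers receive 2594/31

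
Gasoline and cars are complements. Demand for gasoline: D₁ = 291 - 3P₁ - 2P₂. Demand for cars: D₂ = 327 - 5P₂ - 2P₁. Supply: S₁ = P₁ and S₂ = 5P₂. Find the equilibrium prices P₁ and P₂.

P₁ = 188/3, P₂ = 121/6

Market 1: 291 - 3P₁ - 2P₂ = P₁ → 4P₁ + 2P₂ = 291.
Market 2: 10P₂ + 2P₁ = 327.
Eliminating P₂: 10×(1) − 2×(2) gives 36P₁ = 2256, so P₁ = 188/3.
Back-substitute into (2): P₂ = (327 − 2×188/3) / 10 = 121/6.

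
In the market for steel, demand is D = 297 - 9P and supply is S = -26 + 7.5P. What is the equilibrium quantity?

Set D = S: 297 - 9P = -26 + 7.5P.
323 = 16.5P, so P* = 646/33.
Q* = 297 − 9(646/33) = 1329/11.

Q* = 1329/11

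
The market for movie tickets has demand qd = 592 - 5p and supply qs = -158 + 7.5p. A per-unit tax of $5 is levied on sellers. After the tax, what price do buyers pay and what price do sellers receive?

Buyers pay $63, sellers receive $58

Pre-tax equilibrium: p* = 60, q* = 292.
Tax on sellers shifts supply to qs = -158 + 7.5(p − 5) = -195.5 + 7.5p.
592 - 5p = -195.5 + 7.5p gives buyer price pb = 63; sellers receive ps = 63 − 5 = 58.
New quantity: q = 592 − 5(63) = 277.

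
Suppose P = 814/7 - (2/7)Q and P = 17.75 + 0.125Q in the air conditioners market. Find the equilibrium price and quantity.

Set the two price expressions equal: 814/7 - (2/7)Q = 17.75 + 0.125Q.
2759/28 = (23/56)Q, so Q* = 5518/23.
P* = 814/7 − (2/7)(5518/23) = 1098/23.

P* = 1098/23, Q* = 5518/23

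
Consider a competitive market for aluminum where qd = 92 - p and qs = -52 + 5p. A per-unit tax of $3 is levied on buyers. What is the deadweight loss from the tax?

Pre-tax equilibrium: p* = 24, q* = 68.
Tax on buyers shifts demand to qd = 92 − 1(p + 3) = 89 - p.
89 - p = -52 + 5p gives seller price ps = 23.5; buyers pay pb = 23.5 + 3 = 26.5.
New quantity: q = 92 − 1(26.5) = 65.5.
DWL = ½ × 3 × (68 − 65.5) = 3.75.

Deadweight loss = 3.75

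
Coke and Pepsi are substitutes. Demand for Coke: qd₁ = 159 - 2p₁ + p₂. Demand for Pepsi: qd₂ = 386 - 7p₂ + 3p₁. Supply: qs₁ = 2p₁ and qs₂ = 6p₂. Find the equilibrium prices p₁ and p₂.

Market 1: 159 - 2p₁ + p₂ = 2p₁ → 4p₁ - p₂ = 159.
Market 2: 13p₂ - 3p₁ = 386.
Eliminating p₂: 13×(1) + 1×(2) gives 49p₁ = 2453, so p₁ = 2453/49.
Back-substitute into (2): p₂ = (386 + 3×2453/49) / 13 = 2021/49.

p₁ = 2453/49, p₂ = 2021/49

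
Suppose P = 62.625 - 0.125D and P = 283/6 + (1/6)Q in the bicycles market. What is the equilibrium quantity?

Q* = 53

Set the two price expressions equal: 62.625 - 0.125Q = 283/6 + (1/6)Q.
371/24 = (7/24)Q, so Q* = 53.
P* = 62.625 − (0.125)(53) = 56.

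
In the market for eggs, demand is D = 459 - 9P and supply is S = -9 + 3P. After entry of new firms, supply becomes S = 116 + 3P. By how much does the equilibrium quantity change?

Original equilibrium: P* = 39, Q* = 108.
New equilibrium: 459 - 9P = 116 + 3P, so 343 = 12P and P' = 343/12; Q' = 459 − 9(343/12) = 201.75.
Change in quantity: 201.75 − 108 = 93.75.

ΔQ = 93.75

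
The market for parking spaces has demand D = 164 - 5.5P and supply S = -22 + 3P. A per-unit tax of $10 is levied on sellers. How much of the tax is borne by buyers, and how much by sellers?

Buyers bear 60/17, sellers bear 110/17

Pre-tax equilibrium: P* = 372/17, Q* = 742/17.
Tax on sellers shifts supply to S = -22 + 3(P − 10) = -52 + 3P.
164 - 5.5P = -52 + 3P gives buyer price Pb = 432/17; sellers receive Ps = 432/17 − 10 = 262/17.
New quantity: Q = 164 − 5.5(432/17) = 412/17.
Buyer burden = 432/17 − 372/17 = 60/17; seller burden = 372/17 − 262/17 = 110/17.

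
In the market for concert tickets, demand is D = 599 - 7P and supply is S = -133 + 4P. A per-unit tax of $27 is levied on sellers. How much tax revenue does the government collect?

Tax revenue = 19143/11

Pre-tax equilibrium: P* = 732/11, Q* = 1465/11.
Tax on sellers shifts supply to S = -133 + 4(P − 27) = -241 + 4P.
599 - 7P = -241 + 4P gives buyer price Pb = 840/11; sellers receive Ps = 840/11 − 27 = 543/11.
New quantity: Q = 599 − 7(840/11) = 709/11.
Revenue = 27 × 709/11 = 19143/11.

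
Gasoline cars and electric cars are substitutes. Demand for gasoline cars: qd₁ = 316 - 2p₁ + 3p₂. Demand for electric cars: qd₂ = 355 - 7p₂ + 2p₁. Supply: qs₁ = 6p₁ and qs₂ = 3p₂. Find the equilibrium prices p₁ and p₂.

Market 1: 316 - 2p₁ + 3p₂ = 6p₁ → 8p₁ - 3p₂ = 316.
Market 2: 10p₂ - 2p₁ = 355.
Eliminating p₂: 10×(1) + 3×(2) gives 74p₁ = 4225, so p₁ = 4225/74.
Back-substitute into (2): p₂ = (355 + 2×4225/74) / 10 = 1736/37.

p₁ = 4225/74, p₂ = 1736/37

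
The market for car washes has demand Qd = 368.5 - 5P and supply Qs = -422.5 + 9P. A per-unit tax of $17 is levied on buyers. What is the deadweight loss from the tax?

Pre-tax equilibrium: P* = 56.5, Q* = 86.
Tax on buyers shifts demand to Qd = 368.5 − 5(P + 17) = 283.5 - 5P.
283.5 - 5P = -422.5 + 9P gives seller price Ps = 353/7; buyers pay Pb = 353/7 + 17 = 472/7.
New quantity: Q = 368.5 − 5(472/7) = 439/14.
DWL = ½ × 17 × (86 − 439/14) = 13005/28.

Deadweight loss = 13005/28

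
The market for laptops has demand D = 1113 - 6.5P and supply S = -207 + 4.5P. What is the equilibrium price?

Set D = S: 1113 - 6.5P = -207 + 4.5P.
1320 = 11P, so P* = 120.
Q* = 1113 − 6.5(120) = 333.

P* = 120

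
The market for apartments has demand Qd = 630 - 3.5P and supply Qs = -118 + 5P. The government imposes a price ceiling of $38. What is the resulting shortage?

Equilibrium price would be P* = 88, so the ceiling at 38 binds.
At P = 38: Qd = 630 − 3.5(38) = 497, Qs = -118 + 5(38) = 72.
Shortage = 497 − 72 = 425.

Shortage = 425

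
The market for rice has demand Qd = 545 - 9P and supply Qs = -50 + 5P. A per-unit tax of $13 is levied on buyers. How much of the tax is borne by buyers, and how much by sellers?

Buyers bear 65/14, sellers bear 117/14

Pre-tax equilibrium: P* = 42.5, Q* = 162.5.
Tax on buyers shifts demand to Qd = 545 − 9(P + 13) = 428 - 9P.
428 - 9P = -50 + 5P gives seller price Ps = 239/7; buyers pay Pb = 239/7 + 13 = 330/7.
New quantity: Q = 545 − 9(330/7) = 845/7.
Buyer burden = 330/7 − 42.5 = 65/14; seller burden = 42.5 − 239/7 = 117/14.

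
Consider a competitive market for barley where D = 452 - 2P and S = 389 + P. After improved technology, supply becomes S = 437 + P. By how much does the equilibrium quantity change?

Original equilibrium: P* = 21, Q* = 410.
New equilibrium: 452 - 2P = 437 + P, so 15 = 3P and P' = 5; Q' = 452 − 2(5) = 442.
Change in quantity: 442 − 410 = 32.

ΔQ = 32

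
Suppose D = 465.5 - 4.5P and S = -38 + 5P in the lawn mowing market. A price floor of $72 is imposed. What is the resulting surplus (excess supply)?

Equilibrium price would be P* = 53, so the floor at 72 binds.
At P = 72: D = 141.5, S = 322.
Surplus = 322 − 141.5 = 180.5.

Surplus = 180.5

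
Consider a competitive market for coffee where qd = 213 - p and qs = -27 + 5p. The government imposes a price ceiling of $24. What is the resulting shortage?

Shortage = 96

Equilibrium price would be p* = 40, so the ceiling at 24 binds.
At p = 24: qd = 213 − 1(24) = 189, qs = -27 + 5(24) = 93.
Shortage = 189 − 93 = 96.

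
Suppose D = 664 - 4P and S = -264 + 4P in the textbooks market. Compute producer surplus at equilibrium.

Producer surplus = 5000

Equilibrium: 664 - 4P = -264 + 4P gives P* = 116, Q* = 200.
Supply starts at P = 66 (where S = 0).
PS = ½(116 − 66)(200) = 5000.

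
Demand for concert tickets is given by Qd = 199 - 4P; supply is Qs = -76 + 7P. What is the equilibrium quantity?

Set Qd = Qs: 199 - 4P = -76 + 7P.
275 = 11P, so P* = 25.
Q* = 199 − 4(25) = 99.

Q* = 99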